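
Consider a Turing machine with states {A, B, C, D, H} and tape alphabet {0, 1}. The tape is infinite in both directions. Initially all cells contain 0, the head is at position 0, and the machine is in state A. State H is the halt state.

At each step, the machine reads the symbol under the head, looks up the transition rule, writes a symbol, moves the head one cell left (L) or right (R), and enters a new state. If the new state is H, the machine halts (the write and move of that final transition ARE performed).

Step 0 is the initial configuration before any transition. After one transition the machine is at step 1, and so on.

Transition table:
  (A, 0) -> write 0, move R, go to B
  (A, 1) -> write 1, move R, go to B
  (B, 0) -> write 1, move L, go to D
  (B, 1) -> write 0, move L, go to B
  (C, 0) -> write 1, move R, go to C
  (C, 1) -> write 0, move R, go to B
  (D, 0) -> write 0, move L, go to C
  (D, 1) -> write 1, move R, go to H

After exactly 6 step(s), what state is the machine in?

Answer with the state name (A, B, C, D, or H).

Answer: B

Derivation:
Step 1: in state A at pos 0, read 0 -> (A,0)->write 0,move R,goto B. Now: state=B, head=1, tape[-1..2]=0000 (head:   ^)
Step 2: in state B at pos 1, read 0 -> (B,0)->write 1,move L,goto D. Now: state=D, head=0, tape[-1..2]=0010 (head:  ^)
Step 3: in state D at pos 0, read 0 -> (D,0)->write 0,move L,goto C. Now: state=C, head=-1, tape[-2..2]=00010 (head:  ^)
Step 4: in state C at pos -1, read 0 -> (C,0)->write 1,move R,goto C. Now: state=C, head=0, tape[-2..2]=01010 (head:   ^)
Step 5: in state C at pos 0, read 0 -> (C,0)->write 1,move R,goto C. Now: state=C, head=1, tape[-2..2]=01110 (head:    ^)
Step 6: in state C at pos 1, read 1 -> (C,1)->write 0,move R,goto B. Now: state=B, head=2, tape[-2..3]=011000 (head:     ^)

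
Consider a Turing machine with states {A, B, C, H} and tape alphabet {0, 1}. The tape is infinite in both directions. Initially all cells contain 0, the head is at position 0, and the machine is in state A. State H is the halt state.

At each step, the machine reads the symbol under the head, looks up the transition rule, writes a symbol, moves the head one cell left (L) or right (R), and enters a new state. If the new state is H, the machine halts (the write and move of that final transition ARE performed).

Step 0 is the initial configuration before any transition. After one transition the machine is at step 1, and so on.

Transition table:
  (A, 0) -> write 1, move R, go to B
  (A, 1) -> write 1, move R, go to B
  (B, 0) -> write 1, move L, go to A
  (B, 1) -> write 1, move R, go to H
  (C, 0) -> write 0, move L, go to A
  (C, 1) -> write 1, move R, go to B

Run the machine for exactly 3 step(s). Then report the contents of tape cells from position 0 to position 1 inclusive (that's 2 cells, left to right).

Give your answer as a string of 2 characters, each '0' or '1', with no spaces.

Answer: 11

Derivation:
Step 1: in state A at pos 0, read 0 -> (A,0)->write 1,move R,goto B. Now: state=B, head=1, tape[-1..2]=0100 (head:   ^)
Step 2: in state B at pos 1, read 0 -> (B,0)->write 1,move L,goto A. Now: state=A, head=0, tape[-1..2]=0110 (head:  ^)
Step 3: in state A at pos 0, read 1 -> (A,1)->write 1,move R,goto B. Now: state=B, head=1, tape[-1..2]=0110 (head:   ^)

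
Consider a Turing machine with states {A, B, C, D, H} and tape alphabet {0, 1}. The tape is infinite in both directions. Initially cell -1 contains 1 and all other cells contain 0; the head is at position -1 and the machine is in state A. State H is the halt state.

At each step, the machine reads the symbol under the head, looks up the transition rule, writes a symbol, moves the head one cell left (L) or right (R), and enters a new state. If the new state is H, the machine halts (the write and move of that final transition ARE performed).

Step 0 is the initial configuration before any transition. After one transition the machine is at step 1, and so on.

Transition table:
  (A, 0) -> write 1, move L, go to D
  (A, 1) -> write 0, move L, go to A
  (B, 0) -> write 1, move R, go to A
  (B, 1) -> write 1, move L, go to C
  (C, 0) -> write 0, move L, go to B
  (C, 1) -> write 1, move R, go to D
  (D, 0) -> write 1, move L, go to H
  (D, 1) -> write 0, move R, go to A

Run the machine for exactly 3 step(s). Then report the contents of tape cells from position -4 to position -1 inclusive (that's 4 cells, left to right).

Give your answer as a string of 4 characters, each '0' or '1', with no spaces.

Step 1: in state A at pos -1, read 1 -> (A,1)->write 0,move L,goto A. Now: state=A, head=-2, tape[-3..0]=0000 (head:  ^)
Step 2: in state A at pos -2, read 0 -> (A,0)->write 1,move L,goto D. Now: state=D, head=-3, tape[-4..0]=00100 (head:  ^)
Step 3: in state D at pos -3, read 0 -> (D,0)->write 1,move L,goto H. Now: state=H, head=-4, tape[-5..0]=001100 (head:  ^)

Answer: 0110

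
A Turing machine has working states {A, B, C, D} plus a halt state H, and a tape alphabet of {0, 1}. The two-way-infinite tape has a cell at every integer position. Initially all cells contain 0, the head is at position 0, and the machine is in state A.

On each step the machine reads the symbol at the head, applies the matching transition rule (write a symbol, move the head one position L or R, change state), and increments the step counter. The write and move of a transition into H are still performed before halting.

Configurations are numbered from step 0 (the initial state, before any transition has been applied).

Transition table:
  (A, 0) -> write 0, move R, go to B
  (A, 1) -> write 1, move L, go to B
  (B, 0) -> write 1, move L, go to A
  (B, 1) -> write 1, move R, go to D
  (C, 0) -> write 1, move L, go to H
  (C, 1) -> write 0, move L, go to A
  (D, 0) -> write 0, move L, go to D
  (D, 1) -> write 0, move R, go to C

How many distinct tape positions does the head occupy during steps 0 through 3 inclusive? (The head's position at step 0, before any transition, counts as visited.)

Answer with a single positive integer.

Step 1: in state A at pos 0, read 0 -> (A,0)->write 0,move R,goto B. Now: state=B, head=1, tape[-1..2]=0000 (head:   ^)
Step 2: in state B at pos 1, read 0 -> (B,0)->write 1,move L,goto A. Now: state=A, head=0, tape[-1..2]=0010 (head:  ^)
Step 3: in state A at pos 0, read 0 -> (A,0)->write 0,move R,goto B. Now: state=B, head=1, tape[-1..2]=0010 (head:   ^)
Head positions at steps 0..3: starting at 0, distinct positions visited = {0, 1} -> 2 position(s)

Answer: 2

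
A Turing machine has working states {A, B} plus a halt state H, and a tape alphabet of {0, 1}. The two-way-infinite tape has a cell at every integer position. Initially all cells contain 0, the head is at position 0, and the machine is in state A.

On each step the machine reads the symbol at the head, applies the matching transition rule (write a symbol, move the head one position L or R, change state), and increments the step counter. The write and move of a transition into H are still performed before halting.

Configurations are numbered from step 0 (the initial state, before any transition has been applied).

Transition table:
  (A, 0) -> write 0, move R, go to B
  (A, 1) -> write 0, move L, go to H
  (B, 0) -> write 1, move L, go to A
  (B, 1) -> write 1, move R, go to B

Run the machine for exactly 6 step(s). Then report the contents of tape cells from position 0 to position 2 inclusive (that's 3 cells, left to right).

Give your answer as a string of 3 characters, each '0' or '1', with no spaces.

Answer: 001

Derivation:
Step 1: in state A at pos 0, read 0 -> (A,0)->write 0,move R,goto B. Now: state=B, head=1, tape[-1..2]=0000 (head:   ^)
Step 2: in state B at pos 1, read 0 -> (B,0)->write 1,move L,goto A. Now: state=A, head=0, tape[-1..2]=0010 (head:  ^)
Step 3: in state A at pos 0, read 0 -> (A,0)->write 0,move R,goto B. Now: state=B, head=1, tape[-1..2]=0010 (head:   ^)
Step 4: in state B at pos 1, read 1 -> (B,1)->write 1,move R,goto B. Now: state=B, head=2, tape[-1..3]=00100 (head:    ^)
Step 5: in state B at pos 2, read 0 -> (B,0)->write 1,move L,goto A. Now: state=A, head=1, tape[-1..3]=00110 (head:   ^)
Step 6: in state A at pos 1, read 1 -> (A,1)->write 0,move L,goto H. Now: state=H, head=0, tape[-1..3]=00010 (head:  ^)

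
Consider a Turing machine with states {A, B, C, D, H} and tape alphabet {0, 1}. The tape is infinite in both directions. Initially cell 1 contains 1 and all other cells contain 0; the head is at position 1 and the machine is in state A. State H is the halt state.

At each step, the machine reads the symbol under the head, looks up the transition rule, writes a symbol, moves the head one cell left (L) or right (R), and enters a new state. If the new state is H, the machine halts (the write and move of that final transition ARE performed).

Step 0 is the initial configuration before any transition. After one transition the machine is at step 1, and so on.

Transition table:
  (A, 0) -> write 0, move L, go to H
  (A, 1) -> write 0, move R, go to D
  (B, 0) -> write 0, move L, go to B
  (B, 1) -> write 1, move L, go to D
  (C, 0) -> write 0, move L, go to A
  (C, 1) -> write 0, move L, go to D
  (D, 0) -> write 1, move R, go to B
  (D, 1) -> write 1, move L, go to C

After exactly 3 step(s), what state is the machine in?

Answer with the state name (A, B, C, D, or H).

Step 1: in state A at pos 1, read 1 -> (A,1)->write 0,move R,goto D. Now: state=D, head=2, tape[0..3]=0000 (head:   ^)
Step 2: in state D at pos 2, read 0 -> (D,0)->write 1,move R,goto B. Now: state=B, head=3, tape[0..4]=00100 (head:    ^)
Step 3: in state B at pos 3, read 0 -> (B,0)->write 0,move L,goto B. Now: state=B, head=2, tape[0..4]=00100 (head:   ^)

Answer: B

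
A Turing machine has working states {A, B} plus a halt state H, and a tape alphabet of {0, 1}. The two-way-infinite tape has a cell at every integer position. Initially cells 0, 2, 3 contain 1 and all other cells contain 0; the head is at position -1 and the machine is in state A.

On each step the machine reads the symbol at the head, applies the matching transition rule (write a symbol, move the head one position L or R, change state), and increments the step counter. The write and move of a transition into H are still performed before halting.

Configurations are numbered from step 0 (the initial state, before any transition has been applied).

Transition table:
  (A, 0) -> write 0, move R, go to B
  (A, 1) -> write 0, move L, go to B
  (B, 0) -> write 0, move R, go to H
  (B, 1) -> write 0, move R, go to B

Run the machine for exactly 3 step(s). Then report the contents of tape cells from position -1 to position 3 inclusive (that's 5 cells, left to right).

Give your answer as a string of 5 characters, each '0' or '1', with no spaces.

Answer: 00011

Derivation:
Step 1: in state A at pos -1, read 0 -> (A,0)->write 0,move R,goto B. Now: state=B, head=0, tape[-2..4]=0010110 (head:   ^)
Step 2: in state B at pos 0, read 1 -> (B,1)->write 0,move R,goto B. Now: state=B, head=1, tape[-2..4]=0000110 (head:    ^)
Step 3: in state B at pos 1, read 0 -> (B,0)->write 0,move R,goto H. Now: state=H, head=2, tape[-2..4]=0000110 (head:     ^)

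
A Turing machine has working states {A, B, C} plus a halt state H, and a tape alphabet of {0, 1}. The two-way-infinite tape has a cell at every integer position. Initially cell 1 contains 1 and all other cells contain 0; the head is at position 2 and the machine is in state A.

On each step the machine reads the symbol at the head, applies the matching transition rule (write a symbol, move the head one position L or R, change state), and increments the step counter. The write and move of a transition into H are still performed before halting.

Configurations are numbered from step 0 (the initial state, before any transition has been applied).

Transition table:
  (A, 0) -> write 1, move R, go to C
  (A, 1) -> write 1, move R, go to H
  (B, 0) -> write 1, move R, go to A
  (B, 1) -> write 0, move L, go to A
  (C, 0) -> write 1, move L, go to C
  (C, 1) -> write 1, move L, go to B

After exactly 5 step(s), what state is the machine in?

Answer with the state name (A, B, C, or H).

Answer: C

Derivation:
Step 1: in state A at pos 2, read 0 -> (A,0)->write 1,move R,goto C. Now: state=C, head=3, tape[0..4]=01100 (head:    ^)
Step 2: in state C at pos 3, read 0 -> (C,0)->write 1,move L,goto C. Now: state=C, head=2, tape[0..4]=01110 (head:   ^)
Step 3: in state C at pos 2, read 1 -> (C,1)->write 1,move L,goto B. Now: state=B, head=1, tape[0..4]=01110 (head:  ^)
Step 4: in state B at pos 1, read 1 -> (B,1)->write 0,move L,goto A. Now: state=A, head=0, tape[-1..4]=000110 (head:  ^)
Step 5: in state A at pos 0, read 0 -> (A,0)->write 1,move R,goto C. Now: state=C, head=1, tape[-1..4]=010110 (head:   ^)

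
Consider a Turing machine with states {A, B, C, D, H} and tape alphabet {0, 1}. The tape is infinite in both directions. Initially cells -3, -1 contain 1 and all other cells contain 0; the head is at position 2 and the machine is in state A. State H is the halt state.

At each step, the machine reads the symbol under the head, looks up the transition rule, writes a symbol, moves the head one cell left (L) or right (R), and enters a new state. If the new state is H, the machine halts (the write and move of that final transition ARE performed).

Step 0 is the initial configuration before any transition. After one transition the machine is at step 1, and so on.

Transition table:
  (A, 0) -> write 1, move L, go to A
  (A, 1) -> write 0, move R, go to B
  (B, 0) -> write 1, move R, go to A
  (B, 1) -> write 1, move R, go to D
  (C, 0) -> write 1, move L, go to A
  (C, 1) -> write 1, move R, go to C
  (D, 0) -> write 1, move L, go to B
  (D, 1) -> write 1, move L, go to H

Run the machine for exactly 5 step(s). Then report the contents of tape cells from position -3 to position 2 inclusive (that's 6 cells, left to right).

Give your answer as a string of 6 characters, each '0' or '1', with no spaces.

Answer: 100111

Derivation:
Step 1: in state A at pos 2, read 0 -> (A,0)->write 1,move L,goto A. Now: state=A, head=1, tape[-4..3]=01010010 (head:      ^)
Step 2: in state A at pos 1, read 0 -> (A,0)->write 1,move L,goto A. Now: state=A, head=0, tape[-4..3]=01010110 (head:     ^)
Step 3: in state A at pos 0, read 0 -> (A,0)->write 1,move L,goto A. Now: state=A, head=-1, tape[-4..3]=01011110 (head:    ^)
Step 4: in state A at pos -1, read 1 -> (A,1)->write 0,move R,goto B. Now: state=B, head=0, tape[-4..3]=01001110 (head:     ^)
Step 5: in state B at pos 0, read 1 -> (B,1)->write 1,move R,goto D. Now: state=D, head=1, tape[-4..3]=01001110 (head:      ^)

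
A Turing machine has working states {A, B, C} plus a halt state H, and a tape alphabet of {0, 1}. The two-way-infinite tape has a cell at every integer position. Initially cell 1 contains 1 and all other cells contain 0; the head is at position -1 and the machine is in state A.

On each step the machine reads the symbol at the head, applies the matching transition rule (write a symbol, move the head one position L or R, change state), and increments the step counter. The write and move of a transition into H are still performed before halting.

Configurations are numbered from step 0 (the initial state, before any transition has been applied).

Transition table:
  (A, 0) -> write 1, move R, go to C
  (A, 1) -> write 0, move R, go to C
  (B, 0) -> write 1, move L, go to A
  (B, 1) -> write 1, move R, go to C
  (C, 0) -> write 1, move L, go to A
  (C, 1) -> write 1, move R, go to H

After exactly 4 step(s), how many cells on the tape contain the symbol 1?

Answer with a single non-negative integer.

Step 1: in state A at pos -1, read 0 -> (A,0)->write 1,move R,goto C. Now: state=C, head=0, tape[-2..2]=01010 (head:   ^)
Step 2: in state C at pos 0, read 0 -> (C,0)->write 1,move L,goto A. Now: state=A, head=-1, tape[-2..2]=01110 (head:  ^)
Step 3: in state A at pos -1, read 1 -> (A,1)->write 0,move R,goto C. Now: state=C, head=0, tape[-2..2]=00110 (head:   ^)
Step 4: in state C at pos 0, read 1 -> (C,1)->write 1,move R,goto H. Now: state=H, head=1, tape[-2..2]=00110 (head:    ^)
Cells containing 1 after step 4: {0, 1} -> 2 cell(s)

Answer: 2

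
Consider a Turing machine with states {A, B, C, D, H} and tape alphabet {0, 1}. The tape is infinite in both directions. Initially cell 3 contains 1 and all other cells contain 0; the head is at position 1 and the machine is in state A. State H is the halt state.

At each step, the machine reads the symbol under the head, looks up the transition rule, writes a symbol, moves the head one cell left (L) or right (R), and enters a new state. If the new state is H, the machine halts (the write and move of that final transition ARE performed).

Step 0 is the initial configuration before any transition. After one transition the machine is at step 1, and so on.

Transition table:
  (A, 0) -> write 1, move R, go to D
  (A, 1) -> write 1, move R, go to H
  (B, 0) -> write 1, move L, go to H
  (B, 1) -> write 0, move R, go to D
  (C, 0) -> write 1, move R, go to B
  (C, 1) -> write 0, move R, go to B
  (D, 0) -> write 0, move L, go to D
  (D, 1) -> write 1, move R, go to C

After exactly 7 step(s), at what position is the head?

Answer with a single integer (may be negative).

Step 1: in state A at pos 1, read 0 -> (A,0)->write 1,move R,goto D. Now: state=D, head=2, tape[0..4]=01010 (head:   ^)
Step 2: in state D at pos 2, read 0 -> (D,0)->write 0,move L,goto D. Now: state=D, head=1, tape[0..4]=01010 (head:  ^)
Step 3: in state D at pos 1, read 1 -> (D,1)->write 1,move R,goto C. Now: state=C, head=2, tape[0..4]=01010 (head:   ^)
Step 4: in state C at pos 2, read 0 -> (C,0)->write 1,move R,goto B. Now: state=B, head=3, tape[0..4]=01110 (head:    ^)
Step 5: in state B at pos 3, read 1 -> (B,1)->write 0,move R,goto D. Now: state=D, head=4, tape[0..5]=011000 (head:     ^)
Step 6: in state D at pos 4, read 0 -> (D,0)->write 0,move L,goto D. Now: state=D, head=3, tape[0..5]=011000 (head:    ^)
Step 7: in state D at pos 3, read 0 -> (D,0)->write 0,move L,goto D. Now: state=D, head=2, tape[0..5]=011000 (head:   ^)

Answer: 2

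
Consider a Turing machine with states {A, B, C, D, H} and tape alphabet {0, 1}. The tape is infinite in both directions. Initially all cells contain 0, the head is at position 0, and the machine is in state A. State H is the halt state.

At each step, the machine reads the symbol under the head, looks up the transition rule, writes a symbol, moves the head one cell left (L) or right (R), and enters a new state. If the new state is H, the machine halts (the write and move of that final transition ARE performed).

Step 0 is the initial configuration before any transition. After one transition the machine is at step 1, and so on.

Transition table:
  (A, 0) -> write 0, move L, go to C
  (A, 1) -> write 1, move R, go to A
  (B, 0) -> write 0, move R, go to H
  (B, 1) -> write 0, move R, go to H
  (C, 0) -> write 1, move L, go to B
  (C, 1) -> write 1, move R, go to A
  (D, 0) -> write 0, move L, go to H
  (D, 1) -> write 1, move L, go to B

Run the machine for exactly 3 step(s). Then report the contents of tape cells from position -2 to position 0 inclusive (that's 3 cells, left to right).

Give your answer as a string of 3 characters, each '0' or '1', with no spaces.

Answer: 010

Derivation:
Step 1: in state A at pos 0, read 0 -> (A,0)->write 0,move L,goto C. Now: state=C, head=-1, tape[-2..1]=0000 (head:  ^)
Step 2: in state C at pos -1, read 0 -> (C,0)->write 1,move L,goto B. Now: state=B, head=-2, tape[-3..1]=00100 (head:  ^)
Step 3: in state B at pos -2, read 0 -> (B,0)->write 0,move R,goto H. Now: state=H, head=-1, tape[-3..1]=00100 (head:   ^)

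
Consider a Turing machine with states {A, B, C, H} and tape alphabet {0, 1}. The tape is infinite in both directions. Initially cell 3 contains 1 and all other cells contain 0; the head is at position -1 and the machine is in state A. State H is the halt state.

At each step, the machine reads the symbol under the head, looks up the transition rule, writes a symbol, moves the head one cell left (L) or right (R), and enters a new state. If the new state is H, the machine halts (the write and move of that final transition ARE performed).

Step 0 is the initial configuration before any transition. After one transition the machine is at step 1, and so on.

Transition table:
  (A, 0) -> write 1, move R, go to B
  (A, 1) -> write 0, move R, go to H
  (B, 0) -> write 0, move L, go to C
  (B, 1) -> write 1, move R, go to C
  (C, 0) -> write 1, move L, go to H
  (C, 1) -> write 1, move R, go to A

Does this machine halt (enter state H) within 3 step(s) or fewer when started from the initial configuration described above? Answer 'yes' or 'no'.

Answer: no

Derivation:
Step 1: in state A at pos -1, read 0 -> (A,0)->write 1,move R,goto B. Now: state=B, head=0, tape[-2..4]=0100010 (head:   ^)
Step 2: in state B at pos 0, read 0 -> (B,0)->write 0,move L,goto C. Now: state=C, head=-1, tape[-2..4]=0100010 (head:  ^)
Step 3: in state C at pos -1, read 1 -> (C,1)->write 1,move R,goto A. Now: state=A, head=0, tape[-2..4]=0100010 (head:   ^)
After 3 step(s): state = A (not H) -> not halted within 3 -> no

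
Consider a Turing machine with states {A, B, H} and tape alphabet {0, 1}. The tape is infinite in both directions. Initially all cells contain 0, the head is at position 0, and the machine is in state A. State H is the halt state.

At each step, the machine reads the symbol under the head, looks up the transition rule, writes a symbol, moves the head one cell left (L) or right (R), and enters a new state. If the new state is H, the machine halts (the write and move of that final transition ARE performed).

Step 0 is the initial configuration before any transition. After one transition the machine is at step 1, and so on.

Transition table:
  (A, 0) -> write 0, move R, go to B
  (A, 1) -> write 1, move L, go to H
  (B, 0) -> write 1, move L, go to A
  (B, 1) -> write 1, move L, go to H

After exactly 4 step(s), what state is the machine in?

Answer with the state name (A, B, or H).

Step 1: in state A at pos 0, read 0 -> (A,0)->write 0,move R,goto B. Now: state=B, head=1, tape[-1..2]=0000 (head:   ^)
Step 2: in state B at pos 1, read 0 -> (B,0)->write 1,move L,goto A. Now: state=A, head=0, tape[-1..2]=0010 (head:  ^)
Step 3: in state A at pos 0, read 0 -> (A,0)->write 0,move R,goto B. Now: state=B, head=1, tape[-1..2]=0010 (head:   ^)
Step 4: in state B at pos 1, read 1 -> (B,1)->write 1,move L,goto H. Now: state=H, head=0, tape[-1..2]=0010 (head:  ^)

Answer: H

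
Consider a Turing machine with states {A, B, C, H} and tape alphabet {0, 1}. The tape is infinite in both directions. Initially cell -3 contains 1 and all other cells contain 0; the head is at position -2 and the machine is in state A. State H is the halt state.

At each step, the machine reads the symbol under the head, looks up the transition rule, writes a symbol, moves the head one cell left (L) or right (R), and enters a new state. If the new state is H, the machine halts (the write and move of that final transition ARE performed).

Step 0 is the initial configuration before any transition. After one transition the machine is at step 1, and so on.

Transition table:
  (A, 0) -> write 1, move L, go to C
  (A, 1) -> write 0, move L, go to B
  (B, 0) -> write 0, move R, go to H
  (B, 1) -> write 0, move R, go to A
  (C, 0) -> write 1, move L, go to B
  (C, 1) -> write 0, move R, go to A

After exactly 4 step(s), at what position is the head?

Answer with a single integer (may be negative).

Step 1: in state A at pos -2, read 0 -> (A,0)->write 1,move L,goto C. Now: state=C, head=-3, tape[-4..-1]=0110 (head:  ^)
Step 2: in state C at pos -3, read 1 -> (C,1)->write 0,move R,goto A. Now: state=A, head=-2, tape[-4..-1]=0010 (head:   ^)
Step 3: in state A at pos -2, read 1 -> (A,1)->write 0,move L,goto B. Now: state=B, head=-3, tape[-4..-1]=0000 (head:  ^)
Step 4: in state B at pos -3, read 0 -> (B,0)->write 0,move R,goto H. Now: state=H, head=-2, tape[-4..-1]=0000 (head:   ^)

Answer: -2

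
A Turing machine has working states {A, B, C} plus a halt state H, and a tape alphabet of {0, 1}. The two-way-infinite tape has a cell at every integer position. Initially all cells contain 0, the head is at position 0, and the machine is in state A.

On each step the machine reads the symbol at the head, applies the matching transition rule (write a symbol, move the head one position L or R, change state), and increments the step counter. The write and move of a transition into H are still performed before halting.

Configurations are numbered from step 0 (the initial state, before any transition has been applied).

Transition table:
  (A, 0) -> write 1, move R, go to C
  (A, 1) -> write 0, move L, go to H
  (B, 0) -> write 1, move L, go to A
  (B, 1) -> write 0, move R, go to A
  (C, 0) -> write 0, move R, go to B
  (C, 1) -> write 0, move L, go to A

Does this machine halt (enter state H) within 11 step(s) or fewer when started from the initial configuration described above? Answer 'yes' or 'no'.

Answer: yes

Derivation:
Step 1: in state A at pos 0, read 0 -> (A,0)->write 1,move R,goto C. Now: state=C, head=1, tape[-1..2]=0100 (head:   ^)
Step 2: in state C at pos 1, read 0 -> (C,0)->write 0,move R,goto B. Now: state=B, head=2, tape[-1..3]=01000 (head:    ^)
Step 3: in state B at pos 2, read 0 -> (B,0)->write 1,move L,goto A. Now: state=A, head=1, tape[-1..3]=01010 (head:   ^)
Step 4: in state A at pos 1, read 0 -> (A,0)->write 1,move R,goto C. Now: state=C, head=2, tape[-1..3]=01110 (head:    ^)
Step 5: in state C at pos 2, read 1 -> (C,1)->write 0,move L,goto A. Now: state=A, head=1, tape[-1..3]=01100 (head:   ^)
Step 6: in state A at pos 1, read 1 -> (A,1)->write 0,move L,goto H. Now: state=H, head=0, tape[-1..3]=01000 (head:  ^)
State H reached at step 6; 6 <= 11 -> yes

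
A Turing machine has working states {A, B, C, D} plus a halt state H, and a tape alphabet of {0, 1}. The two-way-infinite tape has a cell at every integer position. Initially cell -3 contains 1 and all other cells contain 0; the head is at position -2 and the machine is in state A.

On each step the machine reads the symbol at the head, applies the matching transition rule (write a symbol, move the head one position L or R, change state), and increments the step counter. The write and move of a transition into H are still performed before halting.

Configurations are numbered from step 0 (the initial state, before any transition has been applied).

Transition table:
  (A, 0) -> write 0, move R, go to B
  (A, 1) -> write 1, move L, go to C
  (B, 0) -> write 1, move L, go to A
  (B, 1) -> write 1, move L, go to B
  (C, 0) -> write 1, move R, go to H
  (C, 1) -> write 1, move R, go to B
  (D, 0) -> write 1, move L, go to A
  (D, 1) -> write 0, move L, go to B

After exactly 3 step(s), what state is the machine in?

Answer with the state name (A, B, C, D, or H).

Step 1: in state A at pos -2, read 0 -> (A,0)->write 0,move R,goto B. Now: state=B, head=-1, tape[-4..0]=01000 (head:    ^)
Step 2: in state B at pos -1, read 0 -> (B,0)->write 1,move L,goto A. Now: state=A, head=-2, tape[-4..0]=01010 (head:   ^)
Step 3: in state A at pos -2, read 0 -> (A,0)->write 0,move R,goto B. Now: state=B, head=-1, tape[-4..0]=01010 (head:    ^)

Answer: B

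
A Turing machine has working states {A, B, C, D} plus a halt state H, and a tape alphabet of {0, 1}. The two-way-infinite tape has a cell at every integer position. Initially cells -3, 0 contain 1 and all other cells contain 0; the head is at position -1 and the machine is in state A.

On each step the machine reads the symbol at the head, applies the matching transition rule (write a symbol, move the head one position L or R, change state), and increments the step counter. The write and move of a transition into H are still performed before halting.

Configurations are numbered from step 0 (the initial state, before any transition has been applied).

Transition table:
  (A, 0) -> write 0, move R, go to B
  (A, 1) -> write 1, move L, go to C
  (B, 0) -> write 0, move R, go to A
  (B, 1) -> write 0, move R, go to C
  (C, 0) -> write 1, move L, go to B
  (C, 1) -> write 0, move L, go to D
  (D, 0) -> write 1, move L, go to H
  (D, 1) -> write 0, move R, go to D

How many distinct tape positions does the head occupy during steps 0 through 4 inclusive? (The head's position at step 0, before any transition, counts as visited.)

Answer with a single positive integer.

Answer: 3

Derivation:
Step 1: in state A at pos -1, read 0 -> (A,0)->write 0,move R,goto B. Now: state=B, head=0, tape[-4..1]=010010 (head:     ^)
Step 2: in state B at pos 0, read 1 -> (B,1)->write 0,move R,goto C. Now: state=C, head=1, tape[-4..2]=0100000 (head:      ^)
Step 3: in state C at pos 1, read 0 -> (C,0)->write 1,move L,goto B. Now: state=B, head=0, tape[-4..2]=0100010 (head:     ^)
Step 4: in state B at pos 0, read 0 -> (B,0)->write 0,move R,goto A. Now: state=A, head=1, tape[-4..2]=0100010 (head:      ^)
Head positions at steps 0..4: starting at -1, distinct positions visited = {-1, 0, 1} -> 3 position(s)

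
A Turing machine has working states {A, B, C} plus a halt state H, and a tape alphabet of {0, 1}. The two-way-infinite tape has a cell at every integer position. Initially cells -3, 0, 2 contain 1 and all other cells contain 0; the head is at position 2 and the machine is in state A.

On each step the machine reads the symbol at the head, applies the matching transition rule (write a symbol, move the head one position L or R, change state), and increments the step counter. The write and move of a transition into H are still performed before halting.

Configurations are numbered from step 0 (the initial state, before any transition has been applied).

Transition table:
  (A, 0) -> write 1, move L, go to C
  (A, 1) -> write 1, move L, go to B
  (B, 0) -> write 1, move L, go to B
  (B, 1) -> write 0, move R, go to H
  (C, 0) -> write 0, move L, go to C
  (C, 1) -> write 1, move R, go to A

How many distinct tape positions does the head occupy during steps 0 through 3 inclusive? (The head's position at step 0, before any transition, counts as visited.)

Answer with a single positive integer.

Answer: 3

Derivation:
Step 1: in state A at pos 2, read 1 -> (A,1)->write 1,move L,goto B. Now: state=B, head=1, tape[-4..3]=01001010 (head:      ^)
Step 2: in state B at pos 1, read 0 -> (B,0)->write 1,move L,goto B. Now: state=B, head=0, tape[-4..3]=01001110 (head:     ^)
Step 3: in state B at pos 0, read 1 -> (B,1)->write 0,move R,goto H. Now: state=H, head=1, tape[-4..3]=01000110 (head:      ^)
Head positions at steps 0..3: starting at 2, distinct positions visited = {0, 1, 2} -> 3 position(s)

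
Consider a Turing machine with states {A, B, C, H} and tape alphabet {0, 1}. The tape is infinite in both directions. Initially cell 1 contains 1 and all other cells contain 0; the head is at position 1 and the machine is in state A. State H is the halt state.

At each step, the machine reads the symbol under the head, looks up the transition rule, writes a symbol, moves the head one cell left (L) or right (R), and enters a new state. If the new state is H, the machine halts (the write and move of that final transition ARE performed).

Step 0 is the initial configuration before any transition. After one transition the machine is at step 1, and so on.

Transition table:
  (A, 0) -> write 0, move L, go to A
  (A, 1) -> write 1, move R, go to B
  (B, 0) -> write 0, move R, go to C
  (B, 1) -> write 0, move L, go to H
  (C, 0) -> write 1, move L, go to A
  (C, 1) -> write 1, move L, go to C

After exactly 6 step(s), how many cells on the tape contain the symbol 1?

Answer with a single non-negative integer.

Answer: 2

Derivation:
Step 1: in state A at pos 1, read 1 -> (A,1)->write 1,move R,goto B. Now: state=B, head=2, tape[0..3]=0100 (head:   ^)
Step 2: in state B at pos 2, read 0 -> (B,0)->write 0,move R,goto C. Now: state=C, head=3, tape[0..4]=01000 (head:    ^)
Step 3: in state C at pos 3, read 0 -> (C,0)->write 1,move L,goto A. Now: state=A, head=2, tape[0..4]=01010 (head:   ^)
Step 4: in state A at pos 2, read 0 -> (A,0)->write 0,move L,goto A. Now: state=A, head=1, tape[0..4]=01010 (head:  ^)
Step 5: in state A at pos 1, read 1 -> (A,1)->write 1,move R,goto B. Now: state=B, head=2, tape[0..4]=01010 (head:   ^)
Step 6: in state B at pos 2, read 0 -> (B,0)->write 0,move R,goto C. Now: state=C, head=3, tape[0..4]=01010 (head:    ^)
Cells containing 1 after step 6: {1, 3} -> 2 cell(s)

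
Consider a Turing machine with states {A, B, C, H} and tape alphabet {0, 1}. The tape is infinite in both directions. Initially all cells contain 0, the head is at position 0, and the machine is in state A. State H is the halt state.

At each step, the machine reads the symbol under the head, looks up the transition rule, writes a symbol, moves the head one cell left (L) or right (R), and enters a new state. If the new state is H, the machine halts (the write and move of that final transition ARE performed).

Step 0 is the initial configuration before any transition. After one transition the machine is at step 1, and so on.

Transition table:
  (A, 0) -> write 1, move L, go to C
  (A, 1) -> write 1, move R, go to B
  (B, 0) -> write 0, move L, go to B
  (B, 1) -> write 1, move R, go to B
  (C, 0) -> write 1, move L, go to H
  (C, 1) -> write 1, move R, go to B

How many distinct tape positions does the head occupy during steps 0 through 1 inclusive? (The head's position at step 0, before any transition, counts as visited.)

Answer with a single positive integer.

Answer: 2

Derivation:
Step 1: in state A at pos 0, read 0 -> (A,0)->write 1,move L,goto C. Now: state=C, head=-1, tape[-2..1]=0010 (head:  ^)
Head positions at steps 0..1: starting at 0, distinct positions visited = {-1, 0} -> 2 position(s)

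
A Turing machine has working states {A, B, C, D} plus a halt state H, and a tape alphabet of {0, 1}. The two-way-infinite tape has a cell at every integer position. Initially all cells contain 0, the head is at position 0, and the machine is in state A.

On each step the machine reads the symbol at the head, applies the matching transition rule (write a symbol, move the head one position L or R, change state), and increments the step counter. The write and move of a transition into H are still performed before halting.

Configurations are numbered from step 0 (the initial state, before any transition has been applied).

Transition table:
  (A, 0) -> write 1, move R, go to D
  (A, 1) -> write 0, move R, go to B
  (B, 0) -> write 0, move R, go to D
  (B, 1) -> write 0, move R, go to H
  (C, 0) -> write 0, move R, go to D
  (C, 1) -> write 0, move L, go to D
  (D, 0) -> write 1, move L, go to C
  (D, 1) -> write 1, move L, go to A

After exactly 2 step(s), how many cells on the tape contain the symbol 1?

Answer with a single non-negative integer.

Answer: 2

Derivation:
Step 1: in state A at pos 0, read 0 -> (A,0)->write 1,move R,goto D. Now: state=D, head=1, tape[-1..2]=0100 (head:   ^)
Step 2: in state D at pos 1, read 0 -> (D,0)->write 1,move L,goto C. Now: state=C, head=0, tape[-1..2]=0110 (head:  ^)
Cells containing 1 after step 2: {0, 1} -> 2 cell(s)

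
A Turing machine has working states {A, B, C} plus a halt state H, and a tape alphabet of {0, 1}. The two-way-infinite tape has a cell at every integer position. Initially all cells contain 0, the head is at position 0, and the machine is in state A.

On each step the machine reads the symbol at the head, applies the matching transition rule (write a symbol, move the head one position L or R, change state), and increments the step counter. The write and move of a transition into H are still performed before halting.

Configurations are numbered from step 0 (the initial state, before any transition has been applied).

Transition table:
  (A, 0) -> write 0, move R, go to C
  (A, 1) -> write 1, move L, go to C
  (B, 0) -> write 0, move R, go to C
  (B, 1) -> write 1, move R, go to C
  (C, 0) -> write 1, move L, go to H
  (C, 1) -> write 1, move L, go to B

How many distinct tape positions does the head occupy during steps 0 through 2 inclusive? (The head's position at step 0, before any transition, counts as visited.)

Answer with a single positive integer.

Answer: 2

Derivation:
Step 1: in state A at pos 0, read 0 -> (A,0)->write 0,move R,goto C. Now: state=C, head=1, tape[-1..2]=0000 (head:   ^)
Step 2: in state C at pos 1, read 0 -> (C,0)->write 1,move L,goto H. Now: state=H, head=0, tape[-1..2]=0010 (head:  ^)
Head positions at steps 0..2: starting at 0, distinct positions visited = {0, 1} -> 2 position(s)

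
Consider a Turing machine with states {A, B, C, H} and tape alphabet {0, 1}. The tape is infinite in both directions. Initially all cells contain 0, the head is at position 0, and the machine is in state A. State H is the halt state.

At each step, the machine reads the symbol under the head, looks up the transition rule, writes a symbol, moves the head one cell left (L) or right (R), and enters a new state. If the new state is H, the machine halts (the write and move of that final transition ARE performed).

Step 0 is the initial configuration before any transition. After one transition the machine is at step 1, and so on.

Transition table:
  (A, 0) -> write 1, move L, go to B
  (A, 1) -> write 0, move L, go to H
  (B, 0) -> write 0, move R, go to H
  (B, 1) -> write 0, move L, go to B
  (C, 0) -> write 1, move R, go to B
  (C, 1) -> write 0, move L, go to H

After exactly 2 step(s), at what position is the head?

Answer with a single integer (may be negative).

Answer: 0

Derivation:
Step 1: in state A at pos 0, read 0 -> (A,0)->write 1,move L,goto B. Now: state=B, head=-1, tape[-2..1]=0010 (head:  ^)
Step 2: in state B at pos -1, read 0 -> (B,0)->write 0,move R,goto H. Now: state=H, head=0, tape[-2..1]=0010 (head:   ^)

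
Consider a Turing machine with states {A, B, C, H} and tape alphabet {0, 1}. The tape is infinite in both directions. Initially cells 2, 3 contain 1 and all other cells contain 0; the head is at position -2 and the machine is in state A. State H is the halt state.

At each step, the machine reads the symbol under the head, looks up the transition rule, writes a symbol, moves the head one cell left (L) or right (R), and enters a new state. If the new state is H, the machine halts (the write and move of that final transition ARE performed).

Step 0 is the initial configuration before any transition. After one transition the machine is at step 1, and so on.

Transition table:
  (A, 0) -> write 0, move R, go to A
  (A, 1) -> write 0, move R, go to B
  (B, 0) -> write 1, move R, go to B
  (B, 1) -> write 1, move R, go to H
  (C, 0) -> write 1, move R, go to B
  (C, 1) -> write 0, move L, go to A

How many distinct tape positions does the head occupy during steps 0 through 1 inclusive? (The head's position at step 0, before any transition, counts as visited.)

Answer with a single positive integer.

Step 1: in state A at pos -2, read 0 -> (A,0)->write 0,move R,goto A. Now: state=A, head=-1, tape[-3..4]=00000110 (head:   ^)
Head positions at steps 0..1: starting at -2, distinct positions visited = {-2, -1} -> 2 position(s)

Answer: 2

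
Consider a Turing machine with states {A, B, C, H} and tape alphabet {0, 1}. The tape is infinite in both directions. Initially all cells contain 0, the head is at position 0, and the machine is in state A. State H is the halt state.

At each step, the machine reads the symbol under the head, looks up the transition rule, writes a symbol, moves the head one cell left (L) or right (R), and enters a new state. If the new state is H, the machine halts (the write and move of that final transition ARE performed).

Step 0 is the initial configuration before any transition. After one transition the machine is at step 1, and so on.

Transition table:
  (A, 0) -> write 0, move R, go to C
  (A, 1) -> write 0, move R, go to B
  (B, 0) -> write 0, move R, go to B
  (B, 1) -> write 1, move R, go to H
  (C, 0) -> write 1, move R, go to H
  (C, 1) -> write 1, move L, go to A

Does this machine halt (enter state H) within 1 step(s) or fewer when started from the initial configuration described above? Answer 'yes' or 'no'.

Answer: no

Derivation:
Step 1: in state A at pos 0, read 0 -> (A,0)->write 0,move R,goto C. Now: state=C, head=1, tape[-1..2]=0000 (head:   ^)
After 1 step(s): state = C (not H) -> not halted within 1 -> no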